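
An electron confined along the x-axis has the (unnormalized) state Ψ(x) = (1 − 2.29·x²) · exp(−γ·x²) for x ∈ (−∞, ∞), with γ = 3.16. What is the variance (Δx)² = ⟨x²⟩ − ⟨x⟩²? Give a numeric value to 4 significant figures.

0.04356

Compute ⟨x⟩ and ⟨x²⟩ separately, then (Δx)² = ⟨x²⟩ − ⟨x⟩².
Expand each integrand as polynomial × e^(−2γx²) and use ∫x^(2j)·e^(−2γx²) dx = (2j−1)!!/(4γ)^j · √(π/(2γ)), odd powers → 0; here √(π/(2γ)) = 0.70504.
Normalization: ∫|Ψ|² dx = 0.51900.
⟨x⟩ = 0.0000 and ⟨x²⟩ = 0.043561.
(Δx)² = 0.043561 − (0.0000)² = 0.043561.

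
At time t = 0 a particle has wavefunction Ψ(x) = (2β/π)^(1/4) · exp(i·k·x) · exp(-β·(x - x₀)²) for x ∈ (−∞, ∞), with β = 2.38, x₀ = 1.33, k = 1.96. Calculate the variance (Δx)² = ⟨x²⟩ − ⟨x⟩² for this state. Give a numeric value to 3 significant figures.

Compute ⟨x⟩ and ⟨x²⟩ separately, then (Δx)² = ⟨x²⟩ − ⟨x⟩².
Gaussian moments (u = x − x₀): ∫u^(2j)·e^(−2βu²) du = (2j−1)!!/(4β)^j · √(π/(2β)), odd powers integrate to 0; here √(π/(2β)) = 0.81240.
⟨x⟩ = 1.3300 and ⟨x²⟩ = 1.8739.
(Δx)² = 1.8739 − (1.3300)² = 0.10504.

0.105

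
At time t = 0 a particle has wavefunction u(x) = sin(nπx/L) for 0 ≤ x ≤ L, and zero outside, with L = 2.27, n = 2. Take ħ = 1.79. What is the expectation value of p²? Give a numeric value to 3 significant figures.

p² u = −ħ² d²u/dx²; ⟨p²⟩ = −ħ² ∫ u*·u'' dx / ∫|u|² dx.
d/dx sin(nπx/L) = (nπ/L)·cos(nπx/L) and d²/dx² sin(nπx/L) = −(nπ/L)²·sin(nπx/L); on 0 ≤ x ≤ L, ∫sin²(nπx/L) dx = L/2 and ∫sin(nπx/L)·cos(nπx/L) dx = 0.
State is unnormalized: ∫|u|² dx = 1.1350, and ∫u*·(−ħ² u'') dx = 27.862, so ⟨p²⟩ = 27.862 / 1.1350.
⟨p²⟩ = 24.548.

24.5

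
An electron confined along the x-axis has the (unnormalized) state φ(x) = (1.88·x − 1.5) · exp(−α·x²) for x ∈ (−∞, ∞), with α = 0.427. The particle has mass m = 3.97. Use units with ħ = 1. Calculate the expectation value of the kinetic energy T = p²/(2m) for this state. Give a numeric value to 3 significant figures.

T = −(ħ²/2m) d²/dx², so ⟨T⟩ = −(ħ²/2m) ∫ φ*·φ'' dx / ∫|φ|² dx; with m = 3.97.
Expand each integrand as polynomial × e^(−2αx²) and use ∫x^(2j)·e^(−2αx²) dx = (2j−1)!!/(4α)^j · √(π/(2α)), odd powers → 0; here √(π/(2α)) = 1.9180. Differentiate with the product rule, d/dx e^(−αx²) = −2αx·e^(−αx²).
State is unnormalized: ∫|φ|² dx = 8.2844, and ∫φ*·(−ħ²/2m · φ'') dx = 0.87241, so ⟨T⟩ = 0.87241 / 8.2844.
⟨T⟩ = 0.10531.

0.105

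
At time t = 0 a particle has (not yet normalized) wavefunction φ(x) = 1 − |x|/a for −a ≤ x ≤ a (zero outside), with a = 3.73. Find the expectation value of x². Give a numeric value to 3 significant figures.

1.39

⟨x²⟩ = ∫ x²·|φ|² dx / ∫|φ|² dx (integrals over the domain).
φ is even, so ∫ over [−a, a] = 2∫₀ᵃ with φ = 1 − x/a there: ∫₀ᵃ (1 − x/a)² dx = a/3, ∫₀ᵃ x²(1 − x/a)² dx = a³/30, ∫₀ᵃ x⁴(1 − x/a)² dx = a⁵/105.
State is unnormalized: ∫|φ|² dx = 2.4867, and ∫φ*·x²·φ dx = 3.4597, so ⟨x²⟩ = 3.4597 / 2.4867.
⟨x²⟩ = 1.3913.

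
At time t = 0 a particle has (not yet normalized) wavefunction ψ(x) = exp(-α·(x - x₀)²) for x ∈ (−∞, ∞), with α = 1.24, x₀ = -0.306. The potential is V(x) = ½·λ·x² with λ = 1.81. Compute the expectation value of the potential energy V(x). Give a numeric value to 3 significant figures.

0.267

⟨V⟩ = ∫ V(x)·|ψ|² dx / ∫|ψ|² dx.
Gaussian moments (u = x − x₀): ∫u^(2j)·e^(−2αu²) du = (2j−1)!!/(4α)^j · √(π/(2α)), odd powers integrate to 0; here √(π/(2α)) = 1.1255.
State is unnormalized: ∫|ψ|² dx = 1.1255, and ∫ψ*·V(x)·ψ dx = 0.30074, so ⟨V⟩ = 0.30074 / 1.1255.
⟨V⟩ = 0.26720.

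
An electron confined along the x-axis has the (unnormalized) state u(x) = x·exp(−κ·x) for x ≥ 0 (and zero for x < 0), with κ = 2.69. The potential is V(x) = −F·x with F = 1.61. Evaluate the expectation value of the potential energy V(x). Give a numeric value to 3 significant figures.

-0.898

⟨V⟩ = ∫ V(x)·|u|² dx / ∫|u|² dx.
Every integrand reduces to terms xʲ·e^(−2κx) on [0, ∞); use ∫₀^∞ xʲ·e^(−2κx) dx = j!/(2κ)^(j+1).
State is unnormalized: ∫|u|² dx = 0.012843, and ∫u*·V(x)·u dx = -0.011530, so ⟨V⟩ = -0.011530 / 0.012843.
⟨V⟩ = -0.89777.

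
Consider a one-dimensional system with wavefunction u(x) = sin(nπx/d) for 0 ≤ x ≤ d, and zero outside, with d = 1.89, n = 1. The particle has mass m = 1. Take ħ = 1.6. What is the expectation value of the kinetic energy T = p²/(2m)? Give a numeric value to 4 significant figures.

T = −(ħ²/2m) d²/dx², so ⟨T⟩ = −(ħ²/2m) ∫ u*·u'' dx / ∫|u|² dx; with m = 1.
d/dx sin(nπx/d) = (nπ/d)·cos(nπx/d) and d²/dx² sin(nπx/d) = −(nπ/d)²·sin(nπx/d); on 0 ≤ x ≤ d, ∫sin²(nπx/d) dx = d/2 and ∫sin(nπx/d)·cos(nπx/d) dx = 0.
State is unnormalized: ∫|u|² dx = 0.94500, and ∫u*·(−ħ²/2m · u'') dx = 3.3421, so ⟨T⟩ = 3.3421 / 0.94500.
⟨T⟩ = 3.5366.

3.537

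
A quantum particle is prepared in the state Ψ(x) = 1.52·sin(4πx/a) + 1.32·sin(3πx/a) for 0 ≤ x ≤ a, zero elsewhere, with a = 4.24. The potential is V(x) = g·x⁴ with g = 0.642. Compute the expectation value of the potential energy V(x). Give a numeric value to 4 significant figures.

8.802

⟨V⟩ = ∫ V(x)·|Ψ|² dx / ∫|Ψ|² dx.
On 0 ≤ x ≤ a (j ≠ l): ∫sin²(jπx/a) dx = a/2, ∫sin(jπx/a)·sin(lπx/a) dx = 0; diagonal moments ∫x·sin²(jπx/a) dx = a²/4, ∫x²·sin²(jπx/a) dx = a³·(1/6 − 1/(4j²π²)); cross terms ∫x·sin(jπx/a)·sin(lπx/a) dx = 0 for j + l even and −4jla²/(π²(j² − l²)²) for j + l odd, ∫x²·sin(jπx/a)·sin(lπx/a) dx = (−1)^(j+l)·4jla³/(π²(j² − l²)²); higher powers the same way via product-to-sum and parts.
State is unnormalized: ∫|Ψ|² dx = 8.5919, and ∫Ψ*·V(x)·Ψ dx = 75.626, so ⟨V⟩ = 75.626 / 8.5919.
⟨V⟩ = 8.8019.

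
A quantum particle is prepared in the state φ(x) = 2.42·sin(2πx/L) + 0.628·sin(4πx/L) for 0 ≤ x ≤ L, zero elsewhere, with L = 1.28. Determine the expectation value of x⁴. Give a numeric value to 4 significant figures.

0.5722

⟨x⁴⟩ = ∫ x⁴·|φ|² dx / ∫|φ|² dx (integrals over the domain).
On 0 ≤ x ≤ L (j ≠ l): ∫sin²(jπx/L) dx = L/2, ∫sin(jπx/L)·sin(lπx/L) dx = 0; diagonal moments ∫x·sin²(jπx/L) dx = L²/4, ∫x²·sin²(jπx/L) dx = L³·(1/6 − 1/(4j²π²)); cross terms ∫x·sin(jπx/L)·sin(lπx/L) dx = 0 for j + l even and −4jlL²/(π²(j² − l²)²) for j + l odd, ∫x²·sin(jπx/L)·sin(lπx/L) dx = (−1)^(j+l)·4jlL³/(π²(j² − l²)²); higher powers the same way via product-to-sum and parts.
State is unnormalized: ∫|φ|² dx = 4.0005, and ∫φ*·x⁴·φ dx = 2.2892, so ⟨x⁴⟩ = 2.2892 / 4.0005.
⟨x⁴⟩ = 0.57223.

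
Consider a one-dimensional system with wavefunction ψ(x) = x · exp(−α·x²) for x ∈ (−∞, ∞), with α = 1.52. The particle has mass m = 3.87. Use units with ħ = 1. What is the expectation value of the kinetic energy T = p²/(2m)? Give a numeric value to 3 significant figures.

T = −(ħ²/2m) d²/dx², so ⟨T⟩ = −(ħ²/2m) ∫ ψ*·ψ'' dx / ∫|ψ|² dx; with m = 3.87.
Expand each integrand as polynomial × e^(−2αx²) and use ∫x^(2j)·e^(−2αx²) dx = (2j−1)!!/(4α)^j · √(π/(2α)), odd powers → 0; here √(π/(2α)) = 1.0166. Differentiate with the product rule, d/dx e^(−αx²) = −2αx·e^(−αx²).
State is unnormalized: ∫|ψ|² dx = 0.16720, and ∫ψ*·(−ħ²/2m · ψ'') dx = 0.098505, so ⟨T⟩ = 0.098505 / 0.16720.
⟨T⟩ = 0.58915.

0.589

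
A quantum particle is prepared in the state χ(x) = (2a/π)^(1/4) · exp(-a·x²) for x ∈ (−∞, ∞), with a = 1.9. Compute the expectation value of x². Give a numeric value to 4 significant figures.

⟨x²⟩ = ∫ x²·|χ|² dx (integrals over the domain).
Gaussian moments: ∫x^(2j)·e^(−2ax²) dx = (2j−1)!!/(4a)^j · √(π/(2a)), odd powers integrate to 0; here √(π/(2a)) = 0.90925.
⟨x²⟩ = 0.13158.

0.1316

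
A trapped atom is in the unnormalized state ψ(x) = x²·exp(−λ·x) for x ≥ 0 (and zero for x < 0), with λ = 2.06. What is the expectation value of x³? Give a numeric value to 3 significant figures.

3.00

⟨x³⟩ = ∫ x³·|ψ|² dx / ∫|ψ|² dx (integrals over the domain).
Every integrand reduces to terms xʲ·e^(−2λx) on [0, ∞); use ∫₀^∞ xʲ·e^(−2λx) dx = j!/(2λ)^(j+1).
State is unnormalized: ∫|ψ|² dx = 0.020217, and ∫ψ*·x³·ψ dx = 0.060709, so ⟨x³⟩ = 0.060709 / 0.020217.
⟨x³⟩ = 3.0028.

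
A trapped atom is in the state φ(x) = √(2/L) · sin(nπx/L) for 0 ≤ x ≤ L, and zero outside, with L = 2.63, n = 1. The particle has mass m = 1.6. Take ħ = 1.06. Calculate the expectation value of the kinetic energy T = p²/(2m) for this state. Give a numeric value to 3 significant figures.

0.501

T = −(ħ²/2m) d²/dx², so ⟨T⟩ = −(ħ²/2m) ∫ φ*·φ'' dx; with m = 1.6.
d/dx sin(nπx/L) = (nπ/L)·cos(nπx/L) and d²/dx² sin(nπx/L) = −(nπ/L)²·sin(nπx/L); on 0 ≤ x ≤ L, ∫sin²(nπx/L) dx = L/2 and ∫sin(nπx/L)·cos(nπx/L) dx = 0.
⟨T⟩ = 0.50101.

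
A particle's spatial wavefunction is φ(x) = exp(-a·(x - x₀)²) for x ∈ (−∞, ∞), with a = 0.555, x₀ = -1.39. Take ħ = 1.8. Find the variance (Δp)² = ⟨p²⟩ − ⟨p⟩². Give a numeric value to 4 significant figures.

Compute ⟨p⟩ and ⟨p²⟩ separately; (Δp)² = ⟨p²⟩ − ⟨p⟩².
Gaussian moments (u = x − x₀): ∫u^(2j)·e^(−2au²) du = (2j−1)!!/(4a)^j · √(π/(2a)), odd powers integrate to 0; here √(π/(2a)) = 1.6823. Derivatives: d/dx e^(−au²) = −2au·e^(−au²), d²/dx² e^(−au²) = (4a²u² − 2a)·e^(−au²).
Normalization: ∫|φ|² dx = 1.6823.
⟨p⟩ = 0.0000 and ⟨p²⟩ = 1.7982.
(Δp)² = 1.7982 − (0.0000)² = 1.7982.

1.798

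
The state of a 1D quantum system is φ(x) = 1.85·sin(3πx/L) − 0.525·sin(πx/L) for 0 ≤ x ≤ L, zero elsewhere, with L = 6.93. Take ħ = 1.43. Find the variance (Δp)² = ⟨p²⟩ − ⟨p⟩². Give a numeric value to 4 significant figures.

3.532

Compute ⟨p⟩ and ⟨p²⟩ separately; (Δp)² = ⟨p²⟩ − ⟨p⟩².
d²/dx² sin(jπx/L) = −(jπ/L)²·sin(jπx/L); on 0 ≤ x ≤ L, ∫sin²(jπx/L) dx = L/2 and ∫sin(jπx/L)·sin(lπx/L) dx = 0 for j ≠ l, so only diagonal terms survive in ∫|φ|² and ∫φ·φ″; ∫φ·φ′ dx = [φ²/2] between the walls = 0.
Normalization: ∫|φ|² dx = 12.814.
⟨p⟩ = 0.0000 and ⟨p²⟩ = 3.5317.
(Δp)² = 3.5317 − (0.0000)² = 3.5317.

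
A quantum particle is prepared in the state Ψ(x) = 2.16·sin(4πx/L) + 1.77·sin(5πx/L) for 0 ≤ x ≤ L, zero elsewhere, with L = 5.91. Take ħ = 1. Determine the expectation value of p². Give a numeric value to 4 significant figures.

5.543

p² Ψ = −ħ² d²Ψ/dx²; ⟨p²⟩ = −ħ² ∫ Ψ*·Ψ'' dx / ∫|Ψ|² dx.
d²/dx² sin(jπx/L) = −(jπ/L)²·sin(jπx/L); on 0 ≤ x ≤ L, ∫sin²(jπx/L) dx = L/2 and ∫sin(jπx/L)·sin(lπx/L) dx = 0 for j ≠ l, so only diagonal terms survive in ∫|Ψ|² and ∫Ψ·Ψ″; ∫Ψ·Ψ′ dx = [Ψ²/2] between the walls = 0.
State is unnormalized: ∫|Ψ|² dx = 23.045, and ∫Ψ*·(−ħ² Ψ'') dx = 127.73, so ⟨p²⟩ = 127.73 / 23.045.
⟨p²⟩ = 5.5428.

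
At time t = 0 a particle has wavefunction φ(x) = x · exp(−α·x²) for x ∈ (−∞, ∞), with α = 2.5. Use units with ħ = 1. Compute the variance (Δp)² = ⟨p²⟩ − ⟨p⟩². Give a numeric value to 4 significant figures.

Compute ⟨p⟩ and ⟨p²⟩ separately; (Δp)² = ⟨p²⟩ − ⟨p⟩².
Expand each integrand as polynomial × e^(−2αx²) and use ∫x^(2j)·e^(−2αx²) dx = (2j−1)!!/(4α)^j · √(π/(2α)), odd powers → 0; here √(π/(2α)) = 0.79267. Differentiate with the product rule, d/dx e^(−αx²) = −2αx·e^(−αx²).
Normalization: ∫|φ|² dx = 0.079267.
⟨p⟩ = 0.0000 and ⟨p²⟩ = 7.5000.
(Δp)² = 7.5000 − (0.0000)² = 7.5000.

7.500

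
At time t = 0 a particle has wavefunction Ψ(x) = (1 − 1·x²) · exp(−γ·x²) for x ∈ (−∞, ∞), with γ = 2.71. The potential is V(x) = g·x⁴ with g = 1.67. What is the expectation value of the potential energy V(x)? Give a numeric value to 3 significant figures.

0.0190

⟨V⟩ = ∫ V(x)·|Ψ|² dx / ∫|Ψ|² dx.
Expand each integrand as polynomial × e^(−2γx²) and use ∫x^(2j)·e^(−2γx²) dx = (2j−1)!!/(4γ)^j · √(π/(2γ)), odd powers → 0; here √(π/(2γ)) = 0.76133.
State is unnormalized: ∫|Ψ|² dx = 0.64030, and ∫Ψ*·V(x)·Ψ dx = 0.012184, so ⟨V⟩ = 0.012184 / 0.64030.
⟨V⟩ = 0.019028.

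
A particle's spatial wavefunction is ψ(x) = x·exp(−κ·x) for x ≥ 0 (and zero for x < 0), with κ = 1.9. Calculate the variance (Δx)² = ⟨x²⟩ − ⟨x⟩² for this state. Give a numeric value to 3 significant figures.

Compute ⟨x⟩ and ⟨x²⟩ separately, then (Δx)² = ⟨x²⟩ − ⟨x⟩².
Every integrand reduces to terms xʲ·e^(−2κx) on [0, ∞); use ∫₀^∞ xʲ·e^(−2κx) dx = j!/(2κ)^(j+1).
Normalization: ∫|ψ|² dx = 0.036448.
⟨x⟩ = 0.78947 and ⟨x²⟩ = 0.83102.
(Δx)² = 0.83102 − (0.78947)² = 0.20776.

0.208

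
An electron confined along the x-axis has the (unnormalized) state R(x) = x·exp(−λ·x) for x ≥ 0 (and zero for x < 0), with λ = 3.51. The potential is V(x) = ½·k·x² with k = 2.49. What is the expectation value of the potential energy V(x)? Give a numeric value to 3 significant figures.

⟨V⟩ = ∫ V(x)·|R|² dx / ∫|R|² dx.
Every integrand reduces to terms xʲ·e^(−2λx) on [0, ∞); use ∫₀^∞ xʲ·e^(−2λx) dx = j!/(2λ)^(j+1).
State is unnormalized: ∫|R|² dx = 0.0057812, and ∫R*·V(x)·R dx = 0.0017526, so ⟨V⟩ = 0.0017526 / 0.0057812.
⟨V⟩ = 0.30316.

0.303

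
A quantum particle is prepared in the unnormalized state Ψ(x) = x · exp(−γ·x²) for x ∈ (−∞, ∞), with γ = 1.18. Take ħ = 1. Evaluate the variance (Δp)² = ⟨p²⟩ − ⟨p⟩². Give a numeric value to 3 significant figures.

3.54

Compute ⟨p⟩ and ⟨p²⟩ separately; (Δp)² = ⟨p²⟩ − ⟨p⟩².
Expand each integrand as polynomial × e^(−2γx²) and use ∫x^(2j)·e^(−2γx²) dx = (2j−1)!!/(4γ)^j · √(π/(2γ)), odd powers → 0; here √(π/(2γ)) = 1.1538. Differentiate with the product rule, d/dx e^(−γx²) = −2γx·e^(−γx²).
Normalization: ∫|Ψ|² dx = 0.24444.
⟨p⟩ = 0.0000 and ⟨p²⟩ = 3.5400.
(Δp)² = 3.5400 − (0.0000)² = 3.5400.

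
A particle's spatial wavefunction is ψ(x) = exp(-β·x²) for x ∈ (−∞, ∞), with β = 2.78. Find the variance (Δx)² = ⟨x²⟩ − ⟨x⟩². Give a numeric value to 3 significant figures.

0.0899

Compute ⟨x⟩ and ⟨x²⟩ separately, then (Δx)² = ⟨x²⟩ − ⟨x⟩².
Gaussian moments: ∫x^(2j)·e^(−2βx²) dx = (2j−1)!!/(4β)^j · √(π/(2β)), odd powers integrate to 0; here √(π/(2β)) = 0.75169.
Normalization: ∫|ψ|² dx = 0.75169.
⟨x⟩ = 0.0000 and ⟨x²⟩ = 0.089928.
(Δx)² = 0.089928 − (0.0000)² = 0.089928.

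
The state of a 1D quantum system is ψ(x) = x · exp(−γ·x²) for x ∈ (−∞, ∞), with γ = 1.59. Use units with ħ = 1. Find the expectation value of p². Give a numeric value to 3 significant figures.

p² ψ = −ħ² d²ψ/dx²; ⟨p²⟩ = −ħ² ∫ ψ*·ψ'' dx / ∫|ψ|² dx.
Expand each integrand as polynomial × e^(−2γx²) and use ∫x^(2j)·e^(−2γx²) dx = (2j−1)!!/(4γ)^j · √(π/(2γ)), odd powers → 0; here √(π/(2γ)) = 0.99394. Differentiate with the product rule, d/dx e^(−γx²) = −2γx·e^(−γx²).
State is unnormalized: ∫|ψ|² dx = 0.15628, and ∫ψ*·(−ħ² ψ'') dx = 0.74546, so ⟨p²⟩ = 0.74546 / 0.15628.
⟨p²⟩ = 4.7700.

4.77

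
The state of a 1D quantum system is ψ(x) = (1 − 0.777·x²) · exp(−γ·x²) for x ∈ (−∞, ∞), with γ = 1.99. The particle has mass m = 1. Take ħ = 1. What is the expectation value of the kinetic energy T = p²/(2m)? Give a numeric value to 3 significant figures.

T = −(ħ²/2m) d²/dx², so ⟨T⟩ = −(ħ²/2m) ∫ ψ*·ψ'' dx / ∫|ψ|² dx; with m = 1.
Expand each integrand as polynomial × e^(−2γx²) and use ∫x^(2j)·e^(−2γx²) dx = (2j−1)!!/(4γ)^j · √(π/(2γ)), odd powers → 0; here √(π/(2γ)) = 0.88845. Differentiate with the product rule, d/dx e^(−γx²) = −2γx·e^(−γx²).
State is unnormalized: ∫|ψ|² dx = 0.74040, and ∫ψ*·(−ħ²/2m · ψ'') dx = 1.1156, so ⟨T⟩ = 1.1156 / 0.74040.
⟨T⟩ = 1.5067.

1.51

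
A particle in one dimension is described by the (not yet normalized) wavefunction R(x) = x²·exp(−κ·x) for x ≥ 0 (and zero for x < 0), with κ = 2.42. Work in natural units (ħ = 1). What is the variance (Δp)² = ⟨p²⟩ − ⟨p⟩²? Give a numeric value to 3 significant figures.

Compute ⟨p⟩ and ⟨p²⟩ separately; (Δp)² = ⟨p²⟩ − ⟨p⟩².
Differentiate x²·exp(−κ·x) with the product rule; every integrand then reduces to terms xʲ·e^(−2κx) on [0, ∞), with ∫₀^∞ xʲ·e^(−2κx) dx = j!/(2κ)^(j+1).
Normalization: ∫|R|² dx = 0.0090362.
⟨p⟩ = 0.0000 and ⟨p²⟩ = 1.9521.
(Δp)² = 1.9521 − (0.0000)² = 1.9521.

1.95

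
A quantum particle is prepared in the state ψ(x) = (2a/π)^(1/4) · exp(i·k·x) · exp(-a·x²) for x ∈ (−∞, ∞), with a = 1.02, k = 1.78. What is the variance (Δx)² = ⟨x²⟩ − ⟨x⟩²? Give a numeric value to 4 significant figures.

0.2451

Compute ⟨x⟩ and ⟨x²⟩ separately, then (Δx)² = ⟨x²⟩ − ⟨x⟩².
Gaussian moments: ∫x^(2j)·e^(−2ax²) dx = (2j−1)!!/(4a)^j · √(π/(2a)), odd powers integrate to 0; here √(π/(2a)) = 1.2410.
⟨x⟩ = 0.0000 and ⟨x²⟩ = 0.24510.
(Δx)² = 0.24510 − (0.0000)² = 0.24510.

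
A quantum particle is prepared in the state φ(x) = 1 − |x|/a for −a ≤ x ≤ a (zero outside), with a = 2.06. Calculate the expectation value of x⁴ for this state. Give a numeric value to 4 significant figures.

⟨x⁴⟩ = ∫ x⁴·|φ|² dx / ∫|φ|² dx (integrals over the domain).
φ is even, so ∫ over [−a, a] = 2∫₀ᵃ with φ = 1 − x/a there: ∫₀ᵃ (1 − x/a)² dx = a/3, ∫₀ᵃ x²(1 − x/a)² dx = a³/30, ∫₀ᵃ x⁴(1 − x/a)² dx = a⁵/105.
State is unnormalized: ∫|φ|² dx = 1.3733, and ∫φ*·x⁴·φ dx = 0.70661, so ⟨x⁴⟩ = 0.70661 / 1.3733.
⟨x⁴⟩ = 0.51452.

0.5145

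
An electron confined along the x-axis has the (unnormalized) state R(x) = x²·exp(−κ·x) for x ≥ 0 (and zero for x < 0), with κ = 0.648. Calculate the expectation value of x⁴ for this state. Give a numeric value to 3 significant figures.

596.

⟨x⁴⟩ = ∫ x⁴·|R|² dx / ∫|R|² dx (integrals over the domain).
Every integrand reduces to terms xʲ·e^(−2κx) on [0, ∞); use ∫₀^∞ xʲ·e^(−2κx) dx = j!/(2κ)^(j+1).
State is unnormalized: ∫|R|² dx = 6.5643, and ∫R*·x⁴·R dx = 3909.1, so ⟨x⁴⟩ = 3909.1 / 6.5643.
⟨x⁴⟩ = 595.51.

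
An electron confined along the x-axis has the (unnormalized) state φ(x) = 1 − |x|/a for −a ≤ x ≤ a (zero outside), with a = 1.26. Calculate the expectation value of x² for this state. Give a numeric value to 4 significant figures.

0.1588

⟨x²⟩ = ∫ x²·|φ|² dx / ∫|φ|² dx (integrals over the domain).
φ is even, so ∫ over [−a, a] = 2∫₀ᵃ with φ = 1 − x/a there: ∫₀ᵃ (1 − x/a)² dx = a/3, ∫₀ᵃ x²(1 − x/a)² dx = a³/30, ∫₀ᵃ x⁴(1 − x/a)² dx = a⁵/105.
State is unnormalized: ∫|φ|² dx = 0.84000, and ∫φ*·x²·φ dx = 0.13336, so ⟨x²⟩ = 0.13336 / 0.84000.
⟨x²⟩ = 0.15876.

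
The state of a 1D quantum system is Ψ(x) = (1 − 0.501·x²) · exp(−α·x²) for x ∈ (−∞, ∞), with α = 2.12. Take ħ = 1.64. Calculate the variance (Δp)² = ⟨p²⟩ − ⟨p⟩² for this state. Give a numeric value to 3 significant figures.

7.30

Compute ⟨p⟩ and ⟨p²⟩ separately; (Δp)² = ⟨p²⟩ − ⟨p⟩².
Expand each integrand as polynomial × e^(−2αx²) and use ∫x^(2j)·e^(−2αx²) dx = (2j−1)!!/(4α)^j · √(π/(2α)), odd powers → 0; here √(π/(2α)) = 0.86078. Differentiate with the product rule, d/dx e^(−αx²) = −2αx·e^(−αx²).
Normalization: ∫|Ψ|² dx = 0.76808.
⟨p⟩ = 0.0000 and ⟨p²⟩ = 7.3013.
(Δp)² = 7.3013 − (0.0000)² = 7.3013.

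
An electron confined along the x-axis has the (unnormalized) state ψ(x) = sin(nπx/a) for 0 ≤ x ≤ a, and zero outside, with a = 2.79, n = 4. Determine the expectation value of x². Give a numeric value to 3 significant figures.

2.57

⟨x²⟩ = ∫ x²·|ψ|² dx / ∫|ψ|² dx (integrals over the domain).
With sin²θ = (1 − cos2θ)/2 on 0 ≤ x ≤ a: ∫sin²(nπx/a) dx = a/2, ∫x·sin²(nπx/a) dx = a²/4, ∫x²·sin²(nπx/a) dx = a³·(1/6 − 1/(4n²π²)); higher powers xᵏ the same way, integrating xᵏ·cos(2nπx/a) by parts.
State is unnormalized: ∫|ψ|² dx = 1.3950, and ∫ψ*·x²·ψ dx = 3.5852, so ⟨x²⟩ = 3.5852 / 1.3950.
⟨x²⟩ = 2.5701.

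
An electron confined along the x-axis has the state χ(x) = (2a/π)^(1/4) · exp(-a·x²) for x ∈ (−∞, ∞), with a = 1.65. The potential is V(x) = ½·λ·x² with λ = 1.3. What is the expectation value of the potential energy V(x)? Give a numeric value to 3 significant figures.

0.0985

⟨V⟩ = ∫ V(x)·|χ|² dx.
Gaussian moments: ∫x^(2j)·e^(−2ax²) dx = (2j−1)!!/(4a)^j · √(π/(2a)), odd powers integrate to 0; here √(π/(2a)) = 0.97570.
⟨V⟩ = 0.098485.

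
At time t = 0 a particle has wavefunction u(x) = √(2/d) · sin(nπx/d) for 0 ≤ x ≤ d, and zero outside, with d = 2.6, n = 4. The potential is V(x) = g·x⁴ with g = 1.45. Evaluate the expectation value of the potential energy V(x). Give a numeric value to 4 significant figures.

⟨V⟩ = ∫ V(x)·|u|² dx.
With sin²θ = (1 − cos2θ)/2 on 0 ≤ x ≤ d: ∫sin²(nπx/d) dx = d/2, ∫x·sin²(nπx/d) dx = d²/4, ∫x²·sin²(nπx/d) dx = d³·(1/6 − 1/(4n²π²)); higher powers xᵏ the same way, integrating xᵏ·cos(2nπx/d) by parts.
⟨V⟩ = 12.837.

12.84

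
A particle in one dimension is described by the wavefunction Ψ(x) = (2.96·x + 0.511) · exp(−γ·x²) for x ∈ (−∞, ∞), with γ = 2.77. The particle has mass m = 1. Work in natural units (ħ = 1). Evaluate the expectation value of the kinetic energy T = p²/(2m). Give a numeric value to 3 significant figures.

T = −(ħ²/2m) d²/dx², so ⟨T⟩ = −(ħ²/2m) ∫ Ψ*·Ψ'' dx / ∫|Ψ|² dx; with m = 1.
Expand each integrand as polynomial × e^(−2γx²) and use ∫x^(2j)·e^(−2γx²) dx = (2j−1)!!/(4γ)^j · √(π/(2γ)), odd powers → 0; here √(π/(2γ)) = 0.75304. Differentiate with the product rule, d/dx e^(−γx²) = −2γx·e^(−γx²).
State is unnormalized: ∫|Ψ|² dx = 0.79211, and ∫Ψ*·(−ħ²/2m · Ψ'') dx = 2.7465, so ⟨T⟩ = 2.7465 / 0.79211.
⟨T⟩ = 3.4674.

3.47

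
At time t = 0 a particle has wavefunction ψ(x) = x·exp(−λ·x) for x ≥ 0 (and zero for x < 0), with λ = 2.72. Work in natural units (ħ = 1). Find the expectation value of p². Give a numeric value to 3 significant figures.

p² ψ = −ħ² d²ψ/dx²; ⟨p²⟩ = −ħ² ∫ ψ*·ψ'' dx / ∫|ψ|² dx.
Differentiate x·exp(−λ·x) with the product rule; every integrand then reduces to terms xʲ·e^(−2λx) on [0, ∞), with ∫₀^∞ xʲ·e^(−2λx) dx = j!/(2λ)^(j+1).
State is unnormalized: ∫|ψ|² dx = 0.012423, and ∫ψ*·(−ħ² ψ'') dx = 0.091912, so ⟨p²⟩ = 0.091912 / 0.012423.
⟨p²⟩ = 7.3984.

7.40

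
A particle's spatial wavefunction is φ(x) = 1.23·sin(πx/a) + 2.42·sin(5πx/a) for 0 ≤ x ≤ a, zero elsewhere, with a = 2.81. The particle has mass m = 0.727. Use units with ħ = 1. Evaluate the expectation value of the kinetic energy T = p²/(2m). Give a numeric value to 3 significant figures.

T = −(ħ²/2m) d²/dx², so ⟨T⟩ = −(ħ²/2m) ∫ φ*·φ'' dx / ∫|φ|² dx; with m = 0.727.
d²/dx² sin(jπx/a) = −(jπ/a)²·sin(jπx/a); on 0 ≤ x ≤ a, ∫sin²(jπx/a) dx = a/2 and ∫sin(jπx/a)·sin(lπx/a) dx = 0 for j ≠ l, so only diagonal terms survive in ∫|φ|² and ∫φ·φ″; ∫φ·φ′ dx = [φ²/2] between the walls = 0.
State is unnormalized: ∫|φ|² dx = 10.354, and ∫φ*·(−ħ²/2m · φ'') dx = 178.66, so ⟨T⟩ = 178.66 / 10.354.
⟨T⟩ = 17.256.

17.3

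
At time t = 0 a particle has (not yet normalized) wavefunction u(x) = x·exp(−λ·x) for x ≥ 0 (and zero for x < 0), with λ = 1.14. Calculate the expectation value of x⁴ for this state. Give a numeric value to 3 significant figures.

⟨x⁴⟩ = ∫ x⁴·|u|² dx / ∫|u|² dx (integrals over the domain).
Every integrand reduces to terms xʲ·e^(−2λx) on [0, ∞); use ∫₀^∞ xʲ·e^(−2λx) dx = j!/(2λ)^(j+1).
State is unnormalized: ∫|u|² dx = 0.16874, and ∫u*·x⁴·u dx = 2.2480, so ⟨x⁴⟩ = 2.2480 / 0.16874.
⟨x⁴⟩ = 13.322.

13.3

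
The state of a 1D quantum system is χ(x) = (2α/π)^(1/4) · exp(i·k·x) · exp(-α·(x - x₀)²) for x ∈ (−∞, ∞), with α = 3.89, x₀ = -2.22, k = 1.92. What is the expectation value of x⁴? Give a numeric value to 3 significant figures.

⟨x⁴⟩ = ∫ x⁴·|χ|² dx (integrals over the domain).
Gaussian moments (u = x − x₀): ∫u^(2j)·e^(−2αu²) du = (2j−1)!!/(4α)^j · √(π/(2α)), odd powers integrate to 0; here √(π/(2α)) = 0.63546.
⟨x⁴⟩ = 26.202.

26.2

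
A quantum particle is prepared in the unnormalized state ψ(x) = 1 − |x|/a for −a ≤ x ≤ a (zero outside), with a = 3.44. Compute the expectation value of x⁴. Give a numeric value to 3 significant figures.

⟨x⁴⟩ = ∫ x⁴·|ψ|² dx / ∫|ψ|² dx (integrals over the domain).
ψ is even, so ∫ over [−a, a] = 2∫₀ᵃ with ψ = 1 − x/a there: ∫₀ᵃ (1 − x/a)² dx = a/3, ∫₀ᵃ x²(1 − x/a)² dx = a³/30, ∫₀ᵃ x⁴(1 − x/a)² dx = a⁵/105.
State is unnormalized: ∫|ψ|² dx = 2.2933, and ∫ψ*·x⁴·ψ dx = 9.1756, so ⟨x⁴⟩ = 9.1756 / 2.2933.
⟨x⁴⟩ = 4.0010.

4.00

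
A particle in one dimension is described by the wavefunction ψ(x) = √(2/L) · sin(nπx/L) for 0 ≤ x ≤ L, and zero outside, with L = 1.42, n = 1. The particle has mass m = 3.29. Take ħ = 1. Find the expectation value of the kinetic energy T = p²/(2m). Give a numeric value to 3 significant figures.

0.744

T = −(ħ²/2m) d²/dx², so ⟨T⟩ = −(ħ²/2m) ∫ ψ*·ψ'' dx; with m = 3.29.
d/dx sin(nπx/L) = (nπ/L)·cos(nπx/L) and d²/dx² sin(nπx/L) = −(nπ/L)²·sin(nπx/L); on 0 ≤ x ≤ L, ∫sin²(nπx/L) dx = L/2 and ∫sin(nπx/L)·cos(nπx/L) dx = 0.
⟨T⟩ = 0.74387.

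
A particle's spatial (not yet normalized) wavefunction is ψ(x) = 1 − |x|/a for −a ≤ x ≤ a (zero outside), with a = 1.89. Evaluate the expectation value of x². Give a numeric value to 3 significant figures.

⟨x²⟩ = ∫ x²·|ψ|² dx / ∫|ψ|² dx (integrals over the domain).
ψ is even, so ∫ over [−a, a] = 2∫₀ᵃ with ψ = 1 − x/a there: ∫₀ᵃ (1 − x/a)² dx = a/3, ∫₀ᵃ x²(1 − x/a)² dx = a³/30, ∫₀ᵃ x⁴(1 − x/a)² dx = a⁵/105.
State is unnormalized: ∫|ψ|² dx = 1.2600, and ∫ψ*·x²·ψ dx = 0.45008, so ⟨x²⟩ = 0.45008 / 1.2600.
⟨x²⟩ = 0.35721.

0.357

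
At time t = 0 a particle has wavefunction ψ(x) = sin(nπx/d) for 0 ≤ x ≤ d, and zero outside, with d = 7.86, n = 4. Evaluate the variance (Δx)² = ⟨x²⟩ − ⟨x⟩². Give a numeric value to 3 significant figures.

4.95

Compute ⟨x⟩ and ⟨x²⟩ separately, then (Δx)² = ⟨x²⟩ − ⟨x⟩².
With sin²θ = (1 − cos2θ)/2 on 0 ≤ x ≤ d: ∫sin²(nπx/d) dx = d/2, ∫x·sin²(nπx/d) dx = d²/4, ∫x²·sin²(nπx/d) dx = d³·(1/6 − 1/(4n²π²)); higher powers xᵏ the same way, integrating xᵏ·cos(2nπx/d) by parts.
Normalization: ∫|ψ|² dx = 3.9300.
⟨x⟩ = 3.9300 and ⟨x²⟩ = 20.398.
(Δx)² = 20.398 − (3.9300)² = 4.9527.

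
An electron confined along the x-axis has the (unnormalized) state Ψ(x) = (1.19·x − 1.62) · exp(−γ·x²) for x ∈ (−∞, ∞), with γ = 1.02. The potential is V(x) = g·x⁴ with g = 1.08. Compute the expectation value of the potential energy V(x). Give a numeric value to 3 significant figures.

0.286

⟨V⟩ = ∫ V(x)·|Ψ|² dx / ∫|Ψ|² dx.
Expand each integrand as polynomial × e^(−2γx²) and use ∫x^(2j)·e^(−2γx²) dx = (2j−1)!!/(4γ)^j · √(π/(2γ)), odd powers → 0; here √(π/(2γ)) = 1.2410.
State is unnormalized: ∫|Ψ|² dx = 3.6875, and ∫Ψ*·V(x)·Ψ dx = 1.0531, so ⟨V⟩ = 1.0531 / 3.6875.
⟨V⟩ = 0.28557.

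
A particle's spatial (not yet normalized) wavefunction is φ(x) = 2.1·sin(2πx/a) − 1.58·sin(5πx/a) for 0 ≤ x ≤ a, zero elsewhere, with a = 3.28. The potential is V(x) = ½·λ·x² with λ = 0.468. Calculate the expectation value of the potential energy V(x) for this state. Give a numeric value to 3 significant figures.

0.861

⟨V⟩ = ∫ V(x)·|φ|² dx / ∫|φ|² dx.
On 0 ≤ x ≤ a (j ≠ l): ∫sin²(jπx/a) dx = a/2, ∫sin(jπx/a)·sin(lπx/a) dx = 0; diagonal moments ∫x·sin²(jπx/a) dx = a²/4, ∫x²·sin²(jπx/a) dx = a³·(1/6 − 1/(4j²π²)); cross terms ∫x·sin(jπx/a)·sin(lπx/a) dx = 0 for j + l even and −4jla²/(π²(j² − l²)²) for j + l odd, ∫x²·sin(jπx/a)·sin(lπx/a) dx = (−1)^(j+l)·4jla³/(π²(j² − l²)²); higher powers the same way via product-to-sum and parts.
State is unnormalized: ∫|φ|² dx = 11.326, and ∫φ*·V(x)·φ dx = 9.7568, so ⟨V⟩ = 9.7568 / 11.326.
⟨V⟩ = 0.86141.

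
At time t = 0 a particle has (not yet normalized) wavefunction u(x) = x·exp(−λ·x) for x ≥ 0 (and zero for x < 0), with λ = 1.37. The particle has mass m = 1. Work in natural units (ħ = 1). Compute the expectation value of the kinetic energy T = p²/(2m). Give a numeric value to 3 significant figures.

0.938

T = −(ħ²/2m) d²/dx², so ⟨T⟩ = −(ħ²/2m) ∫ u*·u'' dx / ∫|u|² dx; with m = 1.
Differentiate x·exp(−λ·x) with the product rule; every integrand then reduces to terms xʲ·e^(−2λx) on [0, ∞), with ∫₀^∞ xʲ·e^(−2λx) dx = j!/(2λ)^(j+1).
State is unnormalized: ∫|u|² dx = 0.097225, and ∫u*·(−ħ²/2m · u'') dx = 0.091241, so ⟨T⟩ = 0.091241 / 0.097225.
⟨T⟩ = 0.93845.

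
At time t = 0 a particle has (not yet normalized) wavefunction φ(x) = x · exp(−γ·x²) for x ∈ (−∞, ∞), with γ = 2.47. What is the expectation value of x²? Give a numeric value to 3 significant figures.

0.304

⟨x²⟩ = ∫ x²·|φ|² dx / ∫|φ|² dx (integrals over the domain).
Expand each integrand as polynomial × e^(−2γx²) and use ∫x^(2j)·e^(−2γx²) dx = (2j−1)!!/(4γ)^j · √(π/(2γ)), odd powers → 0; here √(π/(2γ)) = 0.79746.
State is unnormalized: ∫|φ|² dx = 0.080715, and ∫φ*·x²·φ dx = 0.024509, so ⟨x²⟩ = 0.024509 / 0.080715.
⟨x²⟩ = 0.30364.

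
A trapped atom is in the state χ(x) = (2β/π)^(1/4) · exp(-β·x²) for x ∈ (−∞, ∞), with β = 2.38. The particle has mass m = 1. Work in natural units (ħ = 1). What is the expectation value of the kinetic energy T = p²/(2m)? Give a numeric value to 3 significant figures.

1.19

T = −(ħ²/2m) d²/dx², so ⟨T⟩ = −(ħ²/2m) ∫ χ*·χ'' dx; with m = 1.
Gaussian moments: ∫x^(2j)·e^(−2βx²) dx = (2j−1)!!/(4β)^j · √(π/(2β)), odd powers integrate to 0; here √(π/(2β)) = 0.81240. Derivatives: d/dx e^(−βx²) = −2βx·e^(−βx²), d²/dx² e^(−βx²) = (4β²x² − 2β)·e^(−βx²).
⟨T⟩ = 1.1900.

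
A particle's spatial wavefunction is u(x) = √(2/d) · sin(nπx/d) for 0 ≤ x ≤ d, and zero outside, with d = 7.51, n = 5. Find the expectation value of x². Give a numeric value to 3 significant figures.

⟨x²⟩ = ∫ x²·|u|² dx (integrals over the domain).
With sin²θ = (1 − cos2θ)/2 on 0 ≤ x ≤ d: ∫sin²(nπx/d) dx = d/2, ∫x·sin²(nπx/d) dx = d²/4, ∫x²·sin²(nπx/d) dx = d³·(1/6 − 1/(4n²π²)); higher powers xᵏ the same way, integrating xᵏ·cos(2nπx/d) by parts.
⟨x²⟩ = 18.686.

18.7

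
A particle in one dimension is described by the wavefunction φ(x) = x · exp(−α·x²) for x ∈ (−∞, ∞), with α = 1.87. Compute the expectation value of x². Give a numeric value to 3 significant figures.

⟨x²⟩ = ∫ x²·|φ|² dx / ∫|φ|² dx (integrals over the domain).
Expand each integrand as polynomial × e^(−2αx²) and use ∫x^(2j)·e^(−2αx²) dx = (2j−1)!!/(4α)^j · √(π/(2α)), odd powers → 0; here √(π/(2α)) = 0.91651.
State is unnormalized: ∫|φ|² dx = 0.12253, and ∫φ*·x²·φ dx = 0.049142, so ⟨x²⟩ = 0.049142 / 0.12253.
⟨x²⟩ = 0.40107.

0.401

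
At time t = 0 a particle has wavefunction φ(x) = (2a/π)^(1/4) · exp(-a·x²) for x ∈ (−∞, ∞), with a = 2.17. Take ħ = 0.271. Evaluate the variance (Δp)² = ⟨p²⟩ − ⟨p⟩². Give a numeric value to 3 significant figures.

Compute ⟨p⟩ and ⟨p²⟩ separately; (Δp)² = ⟨p²⟩ − ⟨p⟩².
Gaussian moments: ∫x^(2j)·e^(−2ax²) dx = (2j−1)!!/(4a)^j · √(π/(2a)), odd powers integrate to 0; here √(π/(2a)) = 0.85081. Derivatives: d/dx e^(−ax²) = −2ax·e^(−ax²), d²/dx² e^(−ax²) = (4a²x² − 2a)·e^(−ax²).
⟨p⟩ = 0.0000 and ⟨p²⟩ = 0.15937.
(Δp)² = 0.15937 − (0.0000)² = 0.15937.

0.159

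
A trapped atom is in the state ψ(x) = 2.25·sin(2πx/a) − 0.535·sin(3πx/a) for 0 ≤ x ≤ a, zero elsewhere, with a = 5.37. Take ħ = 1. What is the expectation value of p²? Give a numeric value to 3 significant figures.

p² ψ = −ħ² d²ψ/dx²; ⟨p²⟩ = −ħ² ∫ ψ*·ψ'' dx / ∫|ψ|² dx.
d²/dx² sin(jπx/a) = −(jπ/a)²·sin(jπx/a); on 0 ≤ x ≤ a, ∫sin²(jπx/a) dx = a/2 and ∫sin(jπx/a)·sin(lπx/a) dx = 0 for j ≠ l, so only diagonal terms survive in ∫|ψ|² and ∫ψ·ψ″; ∫ψ·ψ′ dx = [ψ²/2] between the walls = 0.
State is unnormalized: ∫|ψ|² dx = 14.361, and ∫ψ*·(−ħ² ψ'') dx = 20.976, so ⟨p²⟩ = 20.976 / 14.361.
⟨p²⟩ = 1.4606.

1.46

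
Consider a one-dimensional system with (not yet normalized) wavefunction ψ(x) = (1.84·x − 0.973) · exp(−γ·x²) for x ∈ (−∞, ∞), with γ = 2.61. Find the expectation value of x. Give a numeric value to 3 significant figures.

-0.270

⟨x⟩ = ∫ x·|ψ|² dx / ∫|ψ|² dx (integrals over the domain).
Expand each integrand as polynomial × e^(−2γx²) and use ∫x^(2j)·e^(−2γx²) dx = (2j−1)!!/(4γ)^j · √(π/(2γ)), odd powers → 0; here √(π/(2γ)) = 0.77578.
State is unnormalized: ∫|ψ|² dx = 0.98603, and ∫ψ*·x·ψ dx = -0.26607, so ⟨x⟩ = -0.26607 / 0.98603.
⟨x⟩ = -0.26984.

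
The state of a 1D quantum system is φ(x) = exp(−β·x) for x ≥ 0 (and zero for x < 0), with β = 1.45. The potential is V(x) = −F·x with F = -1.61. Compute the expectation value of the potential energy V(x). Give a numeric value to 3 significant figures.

0.555

⟨V⟩ = ∫ V(x)·|φ|² dx / ∫|φ|² dx.
Every integrand reduces to terms xʲ·e^(−2βx) on [0, ∞); use ∫₀^∞ xʲ·e^(−2βx) dx = j!/(2β)^(j+1).
State is unnormalized: ∫|φ|² dx = 0.34483, and ∫φ*·V(x)·φ dx = 0.19144, so ⟨V⟩ = 0.19144 / 0.34483.
⟨V⟩ = 0.55517.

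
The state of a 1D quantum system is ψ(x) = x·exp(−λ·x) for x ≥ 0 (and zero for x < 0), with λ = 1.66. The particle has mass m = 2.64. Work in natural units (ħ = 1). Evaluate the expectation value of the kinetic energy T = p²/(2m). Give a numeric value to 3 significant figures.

T = −(ħ²/2m) d²/dx², so ⟨T⟩ = −(ħ²/2m) ∫ ψ*·ψ'' dx / ∫|ψ|² dx; with m = 2.64.
Differentiate x·exp(−λ·x) with the product rule; every integrand then reduces to terms xʲ·e^(−2λx) on [0, ∞), with ∫₀^∞ xʲ·e^(−2λx) dx = j!/(2λ)^(j+1).
State is unnormalized: ∫|ψ|² dx = 0.054653, and ∫ψ*·(−ħ²/2m · ψ'') dx = 0.028523, so ⟨T⟩ = 0.028523 / 0.054653.
⟨T⟩ = 0.52189.

0.522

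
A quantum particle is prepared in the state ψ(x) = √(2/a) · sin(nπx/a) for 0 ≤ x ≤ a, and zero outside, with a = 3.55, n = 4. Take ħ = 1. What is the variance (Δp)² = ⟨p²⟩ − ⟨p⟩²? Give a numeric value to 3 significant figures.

12.5

Compute ⟨p⟩ and ⟨p²⟩ separately; (Δp)² = ⟨p²⟩ − ⟨p⟩².
d/dx sin(nπx/a) = (nπ/a)·cos(nπx/a) and d²/dx² sin(nπx/a) = −(nπ/a)²·sin(nπx/a); on 0 ≤ x ≤ a, ∫sin²(nπx/a) dx = a/2 and ∫sin(nπx/a)·cos(nπx/a) dx = 0.
⟨p⟩ = 0.0000 and ⟨p²⟩ = 12.530.
(Δp)² = 12.530 − (0.0000)² = 12.530.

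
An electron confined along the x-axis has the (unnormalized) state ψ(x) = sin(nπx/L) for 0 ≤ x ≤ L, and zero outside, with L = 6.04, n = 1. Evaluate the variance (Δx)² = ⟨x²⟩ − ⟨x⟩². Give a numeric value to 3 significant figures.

Compute ⟨x⟩ and ⟨x²⟩ separately, then (Δx)² = ⟨x²⟩ − ⟨x⟩².
With sin²θ = (1 − cos2θ)/2 on 0 ≤ x ≤ L: ∫sin²(nπx/L) dx = L/2, ∫x·sin²(nπx/L) dx = L²/4, ∫x²·sin²(nπx/L) dx = L³·(1/6 − 1/(4n²π²)); higher powers xᵏ the same way, integrating xᵏ·cos(2nπx/L) by parts.
Normalization: ∫|ψ|² dx = 3.0200.
⟨x⟩ = 3.0200 and ⟨x²⟩ = 10.312.
(Δx)² = 10.312 − (3.0200)² = 1.1920.

1.19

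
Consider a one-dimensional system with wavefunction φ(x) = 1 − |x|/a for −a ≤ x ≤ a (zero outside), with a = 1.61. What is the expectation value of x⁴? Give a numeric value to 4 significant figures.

⟨x⁴⟩ = ∫ x⁴·|φ|² dx / ∫|φ|² dx (integrals over the domain).
φ is even, so ∫ over [−a, a] = 2∫₀ᵃ with φ = 1 − x/a there: ∫₀ᵃ (1 − x/a)² dx = a/3, ∫₀ᵃ x²(1 − x/a)² dx = a³/30, ∫₀ᵃ x⁴(1 − x/a)² dx = a⁵/105.
State is unnormalized: ∫|φ|² dx = 1.0733, and ∫φ*·x⁴·φ dx = 0.20605, so ⟨x⁴⟩ = 0.20605 / 1.0733.
⟨x⁴⟩ = 0.19197.

0.1920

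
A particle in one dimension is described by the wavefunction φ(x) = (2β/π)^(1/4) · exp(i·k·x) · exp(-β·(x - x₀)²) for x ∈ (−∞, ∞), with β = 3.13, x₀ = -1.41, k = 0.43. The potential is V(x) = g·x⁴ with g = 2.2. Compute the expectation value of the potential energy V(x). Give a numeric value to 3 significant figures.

⟨V⟩ = ∫ V(x)·|φ|² dx.
Gaussian moments (u = x − x₀): ∫u^(2j)·e^(−2βu²) du = (2j−1)!!/(4β)^j · √(π/(2β)), odd powers integrate to 0; here √(π/(2β)) = 0.70842.
⟨V⟩ = 10.834.

10.8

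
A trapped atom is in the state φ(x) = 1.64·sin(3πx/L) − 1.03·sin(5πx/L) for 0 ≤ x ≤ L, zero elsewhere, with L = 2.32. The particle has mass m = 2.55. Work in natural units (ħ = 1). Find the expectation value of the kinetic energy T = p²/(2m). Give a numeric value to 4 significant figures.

4.863

T = −(ħ²/2m) d²/dx², so ⟨T⟩ = −(ħ²/2m) ∫ φ*·φ'' dx / ∫|φ|² dx; with m = 2.55.
d²/dx² sin(jπx/L) = −(jπ/L)²·sin(jπx/L); on 0 ≤ x ≤ L, ∫sin²(jπx/L) dx = L/2 and ∫sin(jπx/L)·sin(lπx/L) dx = 0 for j ≠ l, so only diagonal terms survive in ∫|φ|² and ∫φ·φ″; ∫φ·φ′ dx = [φ²/2] between the walls = 0.
State is unnormalized: ∫|φ|² dx = 4.3506, and ∫φ*·(−ħ²/2m · φ'') dx = 21.158, so ⟨T⟩ = 21.158 / 4.3506.
⟨T⟩ = 4.8632.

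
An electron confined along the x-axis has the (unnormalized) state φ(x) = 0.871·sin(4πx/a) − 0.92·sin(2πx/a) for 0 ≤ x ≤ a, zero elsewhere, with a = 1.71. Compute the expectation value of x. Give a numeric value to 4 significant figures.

⟨x⟩ = ∫ x·|φ|² dx / ∫|φ|² dx (integrals over the domain).
On 0 ≤ x ≤ a (j ≠ l): ∫sin²(jπx/a) dx = a/2, ∫sin(jπx/a)·sin(lπx/a) dx = 0; diagonal moments ∫x·sin²(jπx/a) dx = a²/4, ∫x²·sin²(jπx/a) dx = a³·(1/6 − 1/(4j²π²)); cross terms ∫x·sin(jπx/a)·sin(lπx/a) dx = 0 for j + l even and −4jla²/(π²(j² − l²)²) for j + l odd, ∫x²·sin(jπx/a)·sin(lπx/a) dx = (−1)^(j+l)·4jla³/(π²(j² − l²)²); higher powers the same way via product-to-sum and parts.
State is unnormalized: ∫|φ|² dx = 1.3723, and ∫φ*·x·φ dx = 1.1733, so ⟨x⟩ = 1.1733 / 1.3723.
⟨x⟩ = 0.85500.

0.8550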